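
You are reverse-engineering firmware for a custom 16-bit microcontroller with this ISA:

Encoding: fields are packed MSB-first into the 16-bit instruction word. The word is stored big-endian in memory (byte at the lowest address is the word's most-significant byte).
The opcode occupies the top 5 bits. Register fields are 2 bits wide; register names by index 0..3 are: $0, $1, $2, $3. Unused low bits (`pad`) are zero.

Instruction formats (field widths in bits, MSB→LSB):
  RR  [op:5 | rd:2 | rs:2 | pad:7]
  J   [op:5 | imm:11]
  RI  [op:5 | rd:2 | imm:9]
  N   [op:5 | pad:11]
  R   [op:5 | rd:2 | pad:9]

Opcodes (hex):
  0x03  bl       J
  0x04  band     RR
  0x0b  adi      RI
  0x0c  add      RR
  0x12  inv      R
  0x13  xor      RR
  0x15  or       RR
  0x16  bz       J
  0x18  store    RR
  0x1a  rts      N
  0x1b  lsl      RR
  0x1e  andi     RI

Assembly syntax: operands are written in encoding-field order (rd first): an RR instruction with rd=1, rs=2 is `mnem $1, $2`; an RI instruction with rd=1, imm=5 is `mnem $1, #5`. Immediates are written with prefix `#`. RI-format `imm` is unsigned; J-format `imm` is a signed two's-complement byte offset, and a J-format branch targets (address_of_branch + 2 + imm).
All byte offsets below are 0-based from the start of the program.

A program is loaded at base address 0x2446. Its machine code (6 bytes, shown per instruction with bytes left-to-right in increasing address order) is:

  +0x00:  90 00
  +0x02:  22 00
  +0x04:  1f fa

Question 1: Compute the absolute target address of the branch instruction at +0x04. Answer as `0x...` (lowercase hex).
@+04  big-endian(1f fa) = 0x1ffa
  opcode bits[15:11]=0x3: bl/J
  [10:0] imm=2042 (s11→-6) = #-6
  target = base 0x2446 + off 0x04 + 2 + imm -6 = 0x2446

0x2446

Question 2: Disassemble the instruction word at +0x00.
inv $0

off 0x00: read 90 00 as big → 0x9000
  op=0x9000>>11=0x12 ⇒ inv (R)
  rd: (w>>9)&0x3=0x0 → $0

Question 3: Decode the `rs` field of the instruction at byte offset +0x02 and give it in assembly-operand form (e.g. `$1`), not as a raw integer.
$0

@+02  big-endian(22 00) = 0x2200
  opcode bits[15:11]=0x4: band/RR
  rd@[10:9]=0x1 ⇒ $1
  rs@[8:7]=0x0 ⇒ $0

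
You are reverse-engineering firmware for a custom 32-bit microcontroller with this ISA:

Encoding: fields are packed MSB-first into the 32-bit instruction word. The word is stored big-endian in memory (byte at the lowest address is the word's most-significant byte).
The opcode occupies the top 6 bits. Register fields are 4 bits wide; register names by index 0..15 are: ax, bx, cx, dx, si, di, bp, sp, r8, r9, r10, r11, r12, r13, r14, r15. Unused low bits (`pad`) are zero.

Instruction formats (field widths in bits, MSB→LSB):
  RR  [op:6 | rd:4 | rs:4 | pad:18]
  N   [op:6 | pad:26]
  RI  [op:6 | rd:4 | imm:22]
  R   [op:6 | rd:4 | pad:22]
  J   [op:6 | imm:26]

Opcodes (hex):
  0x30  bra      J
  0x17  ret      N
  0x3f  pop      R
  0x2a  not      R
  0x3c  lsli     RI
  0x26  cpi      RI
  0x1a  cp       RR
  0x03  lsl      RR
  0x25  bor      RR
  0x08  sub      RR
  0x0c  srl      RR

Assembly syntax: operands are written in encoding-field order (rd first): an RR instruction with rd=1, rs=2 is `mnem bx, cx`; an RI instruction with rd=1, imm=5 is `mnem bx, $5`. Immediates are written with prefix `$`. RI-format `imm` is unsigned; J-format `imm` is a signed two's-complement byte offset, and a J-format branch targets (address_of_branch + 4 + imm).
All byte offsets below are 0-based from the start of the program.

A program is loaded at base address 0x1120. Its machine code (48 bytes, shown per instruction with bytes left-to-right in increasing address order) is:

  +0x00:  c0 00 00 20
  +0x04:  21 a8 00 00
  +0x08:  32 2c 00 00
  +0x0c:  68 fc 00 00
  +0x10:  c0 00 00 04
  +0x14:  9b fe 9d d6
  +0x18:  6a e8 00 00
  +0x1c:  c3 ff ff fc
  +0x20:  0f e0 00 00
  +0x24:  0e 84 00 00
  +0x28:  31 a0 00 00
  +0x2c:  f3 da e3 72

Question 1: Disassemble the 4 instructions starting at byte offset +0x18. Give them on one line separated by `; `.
[18] 6a e8 00 00 → 0x6ae80000
  opcode bits[31:26]=0x1a: cp/RR
  rd: (w>>22)&0xf=0xb → r11
  rs: (w>>18)&0xf=0xa → r10
[1c] c3 ff ff fc → 0xc3fffffc
  opcode bits[31:26]=0x30: bra/J
  imm: (w>>0)&0x3ffffff=0x3fffffc (s26→-4) → $-4
[20] 0f e0 00 00 → 0x0fe00000
  opcode bits[31:26]=0x3: lsl/RR
  rd: (w>>22)&0xf=0xf → r15
  rs: (w>>18)&0xf=0x8 → r8
[24] 0e 84 00 00 → 0x0e840000
  opcode bits[31:26]=0x3: lsl/RR
  rd: (w>>22)&0xf=0xa → r10
  rs: (w>>18)&0xf=0x1 → bx

cp r11, r10; bra $-4; lsl r15, r8; lsl r10, bx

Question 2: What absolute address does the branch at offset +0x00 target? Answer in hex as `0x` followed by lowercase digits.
+0x00: c0 00 00 20 ⇒ word 0xc0000020 (big)
  op=0xc0000020>>26=0x30 ⇒ bra (J)
  [25:0] imm=32 = $32
  target = base 0x1120 + off 0x00 + 4 + imm 32 = 0x1144

0x1144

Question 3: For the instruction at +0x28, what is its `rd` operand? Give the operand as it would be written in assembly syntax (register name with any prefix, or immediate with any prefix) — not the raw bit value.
bp

+0x28: 31 a0 00 00 ⇒ word 0x31a00000 (big)
  top 6b → 0xc → srl [RR]
  [25:22] rd=6 = bp
  [21:18] rs=8 = r8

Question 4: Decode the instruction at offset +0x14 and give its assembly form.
[14] 9b fe 9d d6 → 0x9bfe9dd6
  opcode bits[31:26]=0x26: cpi/RI
  [25:22] rd=15 = r15
  [21:0] imm=4103638 = $4103638

cpi r15, $4103638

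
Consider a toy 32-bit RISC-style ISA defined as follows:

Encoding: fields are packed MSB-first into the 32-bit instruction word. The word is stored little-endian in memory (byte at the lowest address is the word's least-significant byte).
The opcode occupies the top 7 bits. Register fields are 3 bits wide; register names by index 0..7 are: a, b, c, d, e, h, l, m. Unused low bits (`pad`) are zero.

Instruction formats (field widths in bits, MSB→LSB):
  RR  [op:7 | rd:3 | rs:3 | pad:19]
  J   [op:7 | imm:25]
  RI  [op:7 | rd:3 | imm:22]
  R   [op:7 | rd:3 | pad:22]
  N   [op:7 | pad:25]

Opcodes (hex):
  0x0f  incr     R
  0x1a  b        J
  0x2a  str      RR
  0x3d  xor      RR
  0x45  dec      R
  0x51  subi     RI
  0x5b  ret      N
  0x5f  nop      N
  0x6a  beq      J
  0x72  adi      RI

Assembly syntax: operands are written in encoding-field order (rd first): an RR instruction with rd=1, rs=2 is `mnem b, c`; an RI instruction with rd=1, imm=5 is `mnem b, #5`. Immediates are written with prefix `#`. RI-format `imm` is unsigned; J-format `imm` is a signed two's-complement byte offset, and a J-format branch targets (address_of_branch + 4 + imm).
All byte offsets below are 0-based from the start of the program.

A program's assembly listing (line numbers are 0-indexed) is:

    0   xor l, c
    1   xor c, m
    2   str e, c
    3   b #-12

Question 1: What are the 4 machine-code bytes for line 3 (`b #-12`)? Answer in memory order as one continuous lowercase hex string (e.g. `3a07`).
f4ffff35

line 3 (b): pack op=0x1a:7|imm=-12:25 = 0x35fffff4; little→ f4 ff ff 35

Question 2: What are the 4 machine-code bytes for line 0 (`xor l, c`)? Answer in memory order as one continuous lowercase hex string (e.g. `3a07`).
0000907b

line 0 (xor): pack op=0x3d:7|rd=6:3|rs=2:3|pad=0:19 = 0x7b900000; little→ 00 00 90 7b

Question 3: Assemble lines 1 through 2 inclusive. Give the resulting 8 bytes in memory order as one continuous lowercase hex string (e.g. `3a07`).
line 1 (xor): pack op=0x3d:7|rd=2:3|rs=7:3|pad=0:19 = 0x7ab80000; little→ 00 00 b8 7a
line 2 (str): pack op=0x2a:7|rd=4:3|rs=2:3|pad=0:19 = 0x55100000; little→ 00 00 10 55

0000b87a00001055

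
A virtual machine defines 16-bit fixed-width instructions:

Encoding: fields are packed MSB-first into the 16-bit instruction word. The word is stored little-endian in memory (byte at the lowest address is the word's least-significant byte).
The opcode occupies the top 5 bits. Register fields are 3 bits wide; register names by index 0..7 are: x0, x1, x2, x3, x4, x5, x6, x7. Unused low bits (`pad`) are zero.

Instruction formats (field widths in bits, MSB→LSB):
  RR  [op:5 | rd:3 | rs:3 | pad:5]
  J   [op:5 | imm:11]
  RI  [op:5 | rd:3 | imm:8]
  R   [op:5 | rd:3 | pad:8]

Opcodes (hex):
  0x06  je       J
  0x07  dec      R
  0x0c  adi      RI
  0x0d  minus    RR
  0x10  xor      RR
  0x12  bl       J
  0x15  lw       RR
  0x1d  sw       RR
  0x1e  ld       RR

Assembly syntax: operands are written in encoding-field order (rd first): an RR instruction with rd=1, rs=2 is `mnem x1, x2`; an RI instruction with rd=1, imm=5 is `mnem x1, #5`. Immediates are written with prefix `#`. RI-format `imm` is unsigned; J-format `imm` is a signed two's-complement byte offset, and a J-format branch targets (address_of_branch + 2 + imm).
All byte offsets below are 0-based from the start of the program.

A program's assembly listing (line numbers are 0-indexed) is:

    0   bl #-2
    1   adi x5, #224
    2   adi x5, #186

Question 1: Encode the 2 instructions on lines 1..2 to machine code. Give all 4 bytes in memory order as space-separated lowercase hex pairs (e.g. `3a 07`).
e0 65 ba 65

1. adi fields op=0xc:5|rd=5:3|imm=224:8 → word 65e0h → e0 65
2. adi fields op=0xc:5|rd=5:3|imm=186:8 → word 65bah → ba 65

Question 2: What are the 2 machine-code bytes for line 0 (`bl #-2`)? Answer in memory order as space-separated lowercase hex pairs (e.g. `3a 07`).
fe 97

line 0 (bl): pack op=0x12:5|imm=-2:11 = 0x97fe; little→ fe 97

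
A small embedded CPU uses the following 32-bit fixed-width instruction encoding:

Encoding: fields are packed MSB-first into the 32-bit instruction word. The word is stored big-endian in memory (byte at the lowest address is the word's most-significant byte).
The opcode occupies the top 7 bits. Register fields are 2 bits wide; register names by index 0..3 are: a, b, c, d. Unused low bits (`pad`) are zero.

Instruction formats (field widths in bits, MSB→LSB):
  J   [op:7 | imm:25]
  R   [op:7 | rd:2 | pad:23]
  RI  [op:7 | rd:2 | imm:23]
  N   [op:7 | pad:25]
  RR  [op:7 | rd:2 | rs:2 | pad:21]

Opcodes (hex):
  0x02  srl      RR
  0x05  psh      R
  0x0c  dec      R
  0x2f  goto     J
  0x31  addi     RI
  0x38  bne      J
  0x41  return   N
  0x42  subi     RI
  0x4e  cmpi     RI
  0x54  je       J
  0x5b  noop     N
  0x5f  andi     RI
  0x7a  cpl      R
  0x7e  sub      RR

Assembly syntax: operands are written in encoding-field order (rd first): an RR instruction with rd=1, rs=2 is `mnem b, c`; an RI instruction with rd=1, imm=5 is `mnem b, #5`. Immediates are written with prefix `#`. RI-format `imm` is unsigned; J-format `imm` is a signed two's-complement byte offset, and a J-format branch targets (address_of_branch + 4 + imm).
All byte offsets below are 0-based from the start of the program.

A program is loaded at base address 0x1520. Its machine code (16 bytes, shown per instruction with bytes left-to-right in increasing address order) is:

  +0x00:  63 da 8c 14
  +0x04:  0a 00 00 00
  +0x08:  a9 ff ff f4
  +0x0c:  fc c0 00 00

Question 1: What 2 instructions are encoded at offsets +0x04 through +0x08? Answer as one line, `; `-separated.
+0x04: 0a 00 00 00 ⇒ word 0x0a000000 (big)
  op=0x0a000000>>25=0x5 ⇒ psh (R)
  rd: (w>>23)&0x3=0x0 → a
+0x08: a9 ff ff f4 ⇒ word 0xa9fffff4 (big)
  op=0xa9fffff4>>25=0x54 ⇒ je (J)
  imm: (w>>0)&0x1ffffff=0x1fffff4 (s25→-12) → #-12

psh a; je #-12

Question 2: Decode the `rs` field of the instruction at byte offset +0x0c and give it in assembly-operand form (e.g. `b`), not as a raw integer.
[0c] fc c0 00 00 → 0xfcc00000
  op=0xfcc00000>>25=0x7e ⇒ sub (RR)
  rd@[24:23]=0x1 ⇒ b
  rs@[22:21]=0x2 ⇒ c

c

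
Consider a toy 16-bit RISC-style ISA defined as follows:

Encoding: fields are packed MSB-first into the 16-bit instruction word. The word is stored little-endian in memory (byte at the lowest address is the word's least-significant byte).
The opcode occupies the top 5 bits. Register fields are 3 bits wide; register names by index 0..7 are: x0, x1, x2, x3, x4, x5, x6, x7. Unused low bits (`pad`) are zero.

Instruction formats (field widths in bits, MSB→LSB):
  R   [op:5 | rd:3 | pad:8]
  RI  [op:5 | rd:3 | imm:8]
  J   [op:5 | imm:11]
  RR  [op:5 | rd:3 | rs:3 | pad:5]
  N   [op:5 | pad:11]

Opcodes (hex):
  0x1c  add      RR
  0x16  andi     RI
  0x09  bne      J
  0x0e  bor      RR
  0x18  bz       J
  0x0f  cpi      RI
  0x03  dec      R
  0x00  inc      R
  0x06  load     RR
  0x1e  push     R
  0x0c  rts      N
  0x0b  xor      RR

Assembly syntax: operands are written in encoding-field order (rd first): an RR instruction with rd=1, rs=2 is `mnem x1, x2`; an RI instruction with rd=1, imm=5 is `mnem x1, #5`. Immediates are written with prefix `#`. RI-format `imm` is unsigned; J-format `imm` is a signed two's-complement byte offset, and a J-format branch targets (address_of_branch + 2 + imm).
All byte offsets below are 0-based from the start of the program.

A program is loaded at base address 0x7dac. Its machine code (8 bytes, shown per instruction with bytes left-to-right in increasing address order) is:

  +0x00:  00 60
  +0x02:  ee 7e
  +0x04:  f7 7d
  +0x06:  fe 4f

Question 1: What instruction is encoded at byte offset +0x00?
[00] 00 60 → 0x6000
  top 5b → 0xc → rts [N]

rts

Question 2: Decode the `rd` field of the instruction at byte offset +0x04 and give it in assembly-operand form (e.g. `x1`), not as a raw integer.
x5

@+04  little-endian(f7 7d) = 0x7df7
  opcode bits[15:11]=0xf: cpi/RI
  [10:8] rd=5 = x5
  [7:0] imm=247 = #247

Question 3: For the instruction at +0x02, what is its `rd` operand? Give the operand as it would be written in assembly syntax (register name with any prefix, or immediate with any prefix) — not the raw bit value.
x6

off 0x02: read ee 7e as little → 0x7eee
  op=0x7eee>>11=0xf ⇒ cpi (RI)
  rd: (w>>8)&0x7=0x6 → x6
  imm: (w>>0)&0xff=0xee → #238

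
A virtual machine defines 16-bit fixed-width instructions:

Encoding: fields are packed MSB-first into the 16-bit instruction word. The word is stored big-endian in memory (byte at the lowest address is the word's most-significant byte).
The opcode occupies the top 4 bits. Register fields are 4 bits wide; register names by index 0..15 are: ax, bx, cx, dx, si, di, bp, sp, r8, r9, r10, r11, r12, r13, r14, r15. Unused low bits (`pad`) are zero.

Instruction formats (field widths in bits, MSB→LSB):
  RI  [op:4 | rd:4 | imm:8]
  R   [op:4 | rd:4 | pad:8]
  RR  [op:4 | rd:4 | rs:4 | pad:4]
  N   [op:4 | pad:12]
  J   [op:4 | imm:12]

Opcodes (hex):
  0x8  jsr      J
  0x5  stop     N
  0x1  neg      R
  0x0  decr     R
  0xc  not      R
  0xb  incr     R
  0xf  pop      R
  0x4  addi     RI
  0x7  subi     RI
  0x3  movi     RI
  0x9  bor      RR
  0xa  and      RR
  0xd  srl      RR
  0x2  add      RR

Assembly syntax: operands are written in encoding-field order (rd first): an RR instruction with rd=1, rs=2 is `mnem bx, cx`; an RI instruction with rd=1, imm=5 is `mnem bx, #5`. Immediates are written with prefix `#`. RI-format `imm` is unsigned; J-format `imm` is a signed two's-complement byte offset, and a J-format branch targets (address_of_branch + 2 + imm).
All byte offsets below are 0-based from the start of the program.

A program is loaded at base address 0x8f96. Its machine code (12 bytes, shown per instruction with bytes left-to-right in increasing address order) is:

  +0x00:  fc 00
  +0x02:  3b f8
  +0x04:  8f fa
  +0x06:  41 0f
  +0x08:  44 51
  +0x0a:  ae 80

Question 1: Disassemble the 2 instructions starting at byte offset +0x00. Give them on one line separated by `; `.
off 0x00: read fc 00 as big → 0xfc00
  opcode bits[15:12]=0xf: pop/R
  rd@[11:8]=0xc ⇒ r12
off 0x02: read 3b f8 as big → 0x3bf8
  opcode bits[15:12]=0x3: movi/RI
  rd@[11:8]=0xb ⇒ r11
  imm@[7:0]=0xf8 ⇒ #248

pop r12; movi r11, #248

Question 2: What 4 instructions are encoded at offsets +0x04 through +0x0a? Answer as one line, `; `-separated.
@+04  big-endian(8f fa) = 0x8ffa
  op=0x8ffa>>12=0x8 ⇒ jsr (J)
  imm@[11:0]=0xffa (s12→-6) ⇒ #-6
@+06  big-endian(41 0f) = 0x410f
  op=0x410f>>12=0x4 ⇒ addi (RI)
  rd@[11:8]=0x1 ⇒ bx
  imm@[7:0]=0xf ⇒ #15
@+08  big-endian(44 51) = 0x4451
  op=0x4451>>12=0x4 ⇒ addi (RI)
  rd@[11:8]=0x4 ⇒ si
  imm@[7:0]=0x51 ⇒ #81
@+0a  big-endian(ae 80) = 0xae80
  op=0xae80>>12=0xa ⇒ and (RR)
  rd@[11:8]=0xe ⇒ r14
  rs@[7:4]=0x8 ⇒ r8

jsr #-6; addi bx, #15; addi si, #81; and r14, r8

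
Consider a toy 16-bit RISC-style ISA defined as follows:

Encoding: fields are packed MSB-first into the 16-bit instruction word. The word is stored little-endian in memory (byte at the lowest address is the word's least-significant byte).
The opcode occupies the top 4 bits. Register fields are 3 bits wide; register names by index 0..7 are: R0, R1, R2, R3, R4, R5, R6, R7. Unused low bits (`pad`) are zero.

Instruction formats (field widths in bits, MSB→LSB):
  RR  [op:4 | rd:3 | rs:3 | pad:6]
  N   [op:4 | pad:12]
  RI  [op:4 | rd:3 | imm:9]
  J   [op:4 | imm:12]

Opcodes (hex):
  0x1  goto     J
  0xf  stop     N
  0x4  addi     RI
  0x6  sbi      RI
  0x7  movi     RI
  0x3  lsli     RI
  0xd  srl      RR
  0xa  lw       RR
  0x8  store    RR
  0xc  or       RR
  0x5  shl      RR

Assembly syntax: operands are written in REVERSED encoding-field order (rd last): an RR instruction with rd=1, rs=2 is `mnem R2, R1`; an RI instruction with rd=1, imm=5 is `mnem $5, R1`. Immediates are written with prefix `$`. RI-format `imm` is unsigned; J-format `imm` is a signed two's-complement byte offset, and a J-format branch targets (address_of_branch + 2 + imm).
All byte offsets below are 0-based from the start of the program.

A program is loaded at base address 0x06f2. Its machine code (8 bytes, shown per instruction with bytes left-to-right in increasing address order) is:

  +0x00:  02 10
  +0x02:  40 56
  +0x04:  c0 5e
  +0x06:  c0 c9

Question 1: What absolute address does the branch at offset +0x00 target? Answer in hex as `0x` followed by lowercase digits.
[00] 02 10 → 0x1002
  opcode bits[15:12]=0x1: goto/J
  imm: (w>>0)&0xfff=0x2 → $2
  target = base 0x06f2 + off 0x00 + 2 + imm 2 = 0x06f6

0x06f6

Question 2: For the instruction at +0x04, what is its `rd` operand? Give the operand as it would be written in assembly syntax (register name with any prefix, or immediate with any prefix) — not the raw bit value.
R7

@+04  little-endian(c0 5e) = 0x5ec0
  op=0x5ec0>>12=0x5 ⇒ shl (RR)
  rd@[11:9]=0x7 ⇒ R7
  rs@[8:6]=0x3 ⇒ R3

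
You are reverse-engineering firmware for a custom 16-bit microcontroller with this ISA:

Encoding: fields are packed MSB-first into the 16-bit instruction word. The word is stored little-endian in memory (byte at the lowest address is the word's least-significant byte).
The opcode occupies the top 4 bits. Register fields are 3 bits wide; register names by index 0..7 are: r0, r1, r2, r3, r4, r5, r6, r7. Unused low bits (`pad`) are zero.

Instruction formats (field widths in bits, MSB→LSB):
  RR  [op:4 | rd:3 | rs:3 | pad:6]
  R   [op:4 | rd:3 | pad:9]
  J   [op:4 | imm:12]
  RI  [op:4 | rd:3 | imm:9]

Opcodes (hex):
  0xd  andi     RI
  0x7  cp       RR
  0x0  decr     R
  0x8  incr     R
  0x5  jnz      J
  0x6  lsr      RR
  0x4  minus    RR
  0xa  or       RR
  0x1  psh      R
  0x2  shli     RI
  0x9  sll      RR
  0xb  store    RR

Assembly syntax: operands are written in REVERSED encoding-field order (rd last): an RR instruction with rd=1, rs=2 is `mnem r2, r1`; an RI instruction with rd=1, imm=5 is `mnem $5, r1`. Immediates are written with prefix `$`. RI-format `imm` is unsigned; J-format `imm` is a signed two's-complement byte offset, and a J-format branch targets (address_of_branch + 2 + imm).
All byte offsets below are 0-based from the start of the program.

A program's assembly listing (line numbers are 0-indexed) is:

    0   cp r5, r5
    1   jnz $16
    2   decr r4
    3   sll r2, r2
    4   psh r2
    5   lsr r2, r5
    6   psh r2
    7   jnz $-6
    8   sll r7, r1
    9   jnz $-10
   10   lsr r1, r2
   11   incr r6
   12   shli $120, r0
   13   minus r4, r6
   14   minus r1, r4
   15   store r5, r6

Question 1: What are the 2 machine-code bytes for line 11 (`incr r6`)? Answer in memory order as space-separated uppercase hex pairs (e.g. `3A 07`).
00 8C

L11: incr op=0x8:4|rd=6:3|pad=0:9 ⇒ 0x8c00 ⇒ little 00 8c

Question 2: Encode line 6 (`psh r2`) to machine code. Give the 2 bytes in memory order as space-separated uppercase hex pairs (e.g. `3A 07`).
L6: psh op=0x1:4|rd=2:3|pad=0:9 ⇒ 0x1400 ⇒ little 00 14

00 14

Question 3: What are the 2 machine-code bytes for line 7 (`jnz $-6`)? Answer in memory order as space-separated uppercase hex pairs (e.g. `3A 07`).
FA 5F

line 7 (jnz): pack op=0x5:4|imm=-6:12 = 0x5ffa; little→ fa 5f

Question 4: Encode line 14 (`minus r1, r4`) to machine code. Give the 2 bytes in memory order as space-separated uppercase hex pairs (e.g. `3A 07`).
40 48

L14: minus op=0x4:4|rd=4:3|rs=1:3|pad=0:6 ⇒ 0x4840 ⇒ little 40 48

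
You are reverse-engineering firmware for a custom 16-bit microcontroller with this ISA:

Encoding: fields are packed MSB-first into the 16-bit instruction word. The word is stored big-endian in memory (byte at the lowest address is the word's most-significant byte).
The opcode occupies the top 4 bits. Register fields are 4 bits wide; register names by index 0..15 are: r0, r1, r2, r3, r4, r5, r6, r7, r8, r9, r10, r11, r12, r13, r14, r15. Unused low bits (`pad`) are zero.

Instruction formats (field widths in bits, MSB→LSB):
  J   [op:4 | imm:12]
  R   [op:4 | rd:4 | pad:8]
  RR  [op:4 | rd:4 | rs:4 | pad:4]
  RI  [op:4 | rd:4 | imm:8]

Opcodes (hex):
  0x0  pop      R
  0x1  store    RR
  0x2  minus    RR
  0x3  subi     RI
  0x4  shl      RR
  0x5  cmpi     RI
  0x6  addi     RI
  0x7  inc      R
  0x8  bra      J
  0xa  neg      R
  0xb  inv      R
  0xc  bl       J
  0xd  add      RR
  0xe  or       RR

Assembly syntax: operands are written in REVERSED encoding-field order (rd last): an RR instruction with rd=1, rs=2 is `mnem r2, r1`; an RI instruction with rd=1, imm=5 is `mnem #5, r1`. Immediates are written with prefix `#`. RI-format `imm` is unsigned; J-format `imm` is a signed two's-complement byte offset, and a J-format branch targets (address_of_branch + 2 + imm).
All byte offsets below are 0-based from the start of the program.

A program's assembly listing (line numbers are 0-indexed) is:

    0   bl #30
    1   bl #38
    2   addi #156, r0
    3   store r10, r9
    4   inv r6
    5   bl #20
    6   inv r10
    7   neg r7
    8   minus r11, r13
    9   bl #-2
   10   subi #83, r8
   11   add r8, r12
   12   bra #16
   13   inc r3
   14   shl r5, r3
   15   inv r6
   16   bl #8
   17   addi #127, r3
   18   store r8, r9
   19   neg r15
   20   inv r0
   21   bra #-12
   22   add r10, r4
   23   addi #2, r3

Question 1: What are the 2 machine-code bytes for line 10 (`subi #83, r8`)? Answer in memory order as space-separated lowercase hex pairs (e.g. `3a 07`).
L10: subi op=0x3:4|rd=8:4|imm=83:8 ⇒ 0x3853 ⇒ big 38 53

38 53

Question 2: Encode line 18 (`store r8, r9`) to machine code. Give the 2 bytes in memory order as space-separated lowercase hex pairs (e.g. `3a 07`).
19 80

L18: store op=0x1:4|rd=9:4|rs=8:4|pad=0:4 ⇒ 0x1980 ⇒ big 19 80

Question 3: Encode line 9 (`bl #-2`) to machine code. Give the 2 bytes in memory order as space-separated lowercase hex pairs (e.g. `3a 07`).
L9: bl op=0xc:4|imm=-2:12 ⇒ 0xcffe ⇒ big cf fe

cf fe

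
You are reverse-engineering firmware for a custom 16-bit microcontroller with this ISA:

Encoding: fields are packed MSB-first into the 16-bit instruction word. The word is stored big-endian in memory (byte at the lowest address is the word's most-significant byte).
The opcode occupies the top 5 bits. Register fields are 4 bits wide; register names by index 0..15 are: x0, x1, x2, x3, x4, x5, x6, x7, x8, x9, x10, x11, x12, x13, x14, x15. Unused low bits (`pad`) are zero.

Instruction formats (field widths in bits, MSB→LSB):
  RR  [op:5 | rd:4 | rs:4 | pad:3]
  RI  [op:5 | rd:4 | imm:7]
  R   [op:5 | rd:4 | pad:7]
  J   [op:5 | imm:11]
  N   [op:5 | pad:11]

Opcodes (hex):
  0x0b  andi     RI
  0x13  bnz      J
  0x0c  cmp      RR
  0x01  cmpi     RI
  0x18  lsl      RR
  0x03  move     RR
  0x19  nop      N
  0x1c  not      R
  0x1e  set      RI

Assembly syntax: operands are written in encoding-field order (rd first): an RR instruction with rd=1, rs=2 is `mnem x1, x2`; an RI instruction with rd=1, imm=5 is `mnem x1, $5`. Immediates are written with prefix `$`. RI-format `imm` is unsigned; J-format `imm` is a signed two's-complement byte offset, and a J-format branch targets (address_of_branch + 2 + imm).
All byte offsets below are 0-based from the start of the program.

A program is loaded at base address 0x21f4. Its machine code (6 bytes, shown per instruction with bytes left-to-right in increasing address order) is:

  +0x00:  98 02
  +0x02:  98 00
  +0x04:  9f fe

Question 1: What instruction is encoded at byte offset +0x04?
bnz $-2

@+04  big-endian(9f fe) = 0x9ffe
  op=0x9ffe>>11=0x13 ⇒ bnz (J)
  imm@[10:0]=0x7fe (s11→-2) ⇒ $-2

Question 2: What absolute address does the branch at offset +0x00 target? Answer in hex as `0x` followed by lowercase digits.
0x21f8

[00] 98 02 → 0x9802
  opcode bits[15:11]=0x13: bnz/J
  [10:0] imm=2 = $2
  target = base 0x21f4 + off 0x00 + 2 + imm 2 = 0x21f8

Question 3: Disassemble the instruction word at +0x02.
bnz $0

off 0x02: read 98 00 as big → 0x9800
  top 5b → 0x13 → bnz [J]
  imm: (w>>0)&0x7ff=0x0 → $0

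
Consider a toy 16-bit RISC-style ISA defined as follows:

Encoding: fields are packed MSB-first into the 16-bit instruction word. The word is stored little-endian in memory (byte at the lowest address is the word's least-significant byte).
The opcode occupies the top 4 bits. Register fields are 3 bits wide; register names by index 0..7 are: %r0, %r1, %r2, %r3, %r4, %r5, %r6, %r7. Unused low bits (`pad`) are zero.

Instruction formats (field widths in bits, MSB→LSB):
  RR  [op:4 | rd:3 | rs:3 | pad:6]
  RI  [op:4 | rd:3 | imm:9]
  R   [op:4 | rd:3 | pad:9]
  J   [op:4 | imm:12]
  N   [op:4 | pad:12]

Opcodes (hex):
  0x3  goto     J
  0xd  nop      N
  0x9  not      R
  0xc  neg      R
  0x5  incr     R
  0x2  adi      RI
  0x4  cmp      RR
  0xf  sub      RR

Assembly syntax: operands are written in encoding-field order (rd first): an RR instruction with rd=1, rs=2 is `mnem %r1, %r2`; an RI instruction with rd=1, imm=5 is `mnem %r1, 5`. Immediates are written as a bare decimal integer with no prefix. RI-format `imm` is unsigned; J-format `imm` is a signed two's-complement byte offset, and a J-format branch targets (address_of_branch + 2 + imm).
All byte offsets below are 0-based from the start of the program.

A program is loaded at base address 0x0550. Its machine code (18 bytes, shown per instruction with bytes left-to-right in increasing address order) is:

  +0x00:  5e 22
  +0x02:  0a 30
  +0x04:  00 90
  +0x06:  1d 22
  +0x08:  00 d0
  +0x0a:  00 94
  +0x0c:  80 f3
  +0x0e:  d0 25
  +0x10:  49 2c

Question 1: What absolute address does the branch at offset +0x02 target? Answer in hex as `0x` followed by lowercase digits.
0x055e

[02] 0a 30 → 0x300a
  opcode bits[15:12]=0x3: goto/J
  imm@[11:0]=0xa ⇒ 10
  target = base 0x0550 + off 0x02 + 2 + imm 10 = 0x055e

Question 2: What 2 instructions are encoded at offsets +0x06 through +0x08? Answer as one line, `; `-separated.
adi %r1, 29; nop

+0x06: 1d 22 ⇒ word 0x221d (little)
  op=0x221d>>12=0x2 ⇒ adi (RI)
  [11:9] rd=1 = %r1
  [8:0] imm=29 = 29
+0x08: 00 d0 ⇒ word 0xd000 (little)
  op=0xd000>>12=0xd ⇒ nop (N)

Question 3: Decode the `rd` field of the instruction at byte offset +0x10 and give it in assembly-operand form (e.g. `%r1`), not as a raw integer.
+0x10: 49 2c ⇒ word 0x2c49 (little)
  op=0x2c49>>12=0x2 ⇒ adi (RI)
  [11:9] rd=6 = %r6
  [8:0] imm=73 = 73

%r6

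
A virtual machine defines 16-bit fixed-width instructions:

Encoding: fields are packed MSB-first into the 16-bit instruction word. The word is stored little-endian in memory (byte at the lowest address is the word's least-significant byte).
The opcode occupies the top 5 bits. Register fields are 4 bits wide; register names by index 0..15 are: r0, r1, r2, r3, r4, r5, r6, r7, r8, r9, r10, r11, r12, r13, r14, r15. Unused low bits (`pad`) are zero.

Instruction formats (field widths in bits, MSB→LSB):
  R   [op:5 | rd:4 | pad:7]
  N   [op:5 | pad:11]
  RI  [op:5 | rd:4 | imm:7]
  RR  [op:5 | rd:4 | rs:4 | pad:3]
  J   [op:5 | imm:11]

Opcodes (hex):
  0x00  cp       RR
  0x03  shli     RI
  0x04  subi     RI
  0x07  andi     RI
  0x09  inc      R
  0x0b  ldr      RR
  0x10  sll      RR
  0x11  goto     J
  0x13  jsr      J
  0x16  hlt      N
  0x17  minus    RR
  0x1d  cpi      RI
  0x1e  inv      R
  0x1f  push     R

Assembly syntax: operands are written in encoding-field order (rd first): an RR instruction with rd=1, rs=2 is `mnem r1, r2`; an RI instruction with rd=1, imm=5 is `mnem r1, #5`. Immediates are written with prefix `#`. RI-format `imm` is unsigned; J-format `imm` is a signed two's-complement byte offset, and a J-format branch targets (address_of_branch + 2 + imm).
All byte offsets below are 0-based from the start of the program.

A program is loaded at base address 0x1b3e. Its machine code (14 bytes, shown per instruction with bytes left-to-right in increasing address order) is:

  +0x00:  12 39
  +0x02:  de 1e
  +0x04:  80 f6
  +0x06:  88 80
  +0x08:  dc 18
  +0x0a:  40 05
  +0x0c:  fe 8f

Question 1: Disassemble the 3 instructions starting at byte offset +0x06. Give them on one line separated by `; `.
sll r1, r1; shli r1, #92; cp r10, r8

+0x06: 88 80 ⇒ word 0x8088 (little)
  opcode bits[15:11]=0x10: sll/RR
  rd: (w>>7)&0xf=0x1 → r1
  rs: (w>>3)&0xf=0x1 → r1
+0x08: dc 18 ⇒ word 0x18dc (little)
  opcode bits[15:11]=0x3: shli/RI
  rd: (w>>7)&0xf=0x1 → r1
  imm: (w>>0)&0x7f=0x5c → #92
+0x0a: 40 05 ⇒ word 0x0540 (little)
  opcode bits[15:11]=0x0: cp/RR
  rd: (w>>7)&0xf=0xa → r10
  rs: (w>>3)&0xf=0x8 → r8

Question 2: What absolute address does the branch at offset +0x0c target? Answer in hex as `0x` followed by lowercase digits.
0x1b4a

off 0x0c: read fe 8f as little → 0x8ffe
  op=0x8ffe>>11=0x11 ⇒ goto (J)
  imm: (w>>0)&0x7ff=0x7fe (s11→-2) → #-2
  target = base 0x1b3e + off 0x0c + 2 + imm -2 = 0x1b4a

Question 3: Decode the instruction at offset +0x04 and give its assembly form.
[04] 80 f6 → 0xf680
  opcode bits[15:11]=0x1e: inv/R
  rd: (w>>7)&0xf=0xd → r13

inv r13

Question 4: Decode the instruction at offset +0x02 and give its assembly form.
+0x02: de 1e ⇒ word 0x1ede (little)
  top 5b → 0x3 → shli [RI]
  [10:7] rd=13 = r13
  [6:0] imm=94 = #94

shli r13, #94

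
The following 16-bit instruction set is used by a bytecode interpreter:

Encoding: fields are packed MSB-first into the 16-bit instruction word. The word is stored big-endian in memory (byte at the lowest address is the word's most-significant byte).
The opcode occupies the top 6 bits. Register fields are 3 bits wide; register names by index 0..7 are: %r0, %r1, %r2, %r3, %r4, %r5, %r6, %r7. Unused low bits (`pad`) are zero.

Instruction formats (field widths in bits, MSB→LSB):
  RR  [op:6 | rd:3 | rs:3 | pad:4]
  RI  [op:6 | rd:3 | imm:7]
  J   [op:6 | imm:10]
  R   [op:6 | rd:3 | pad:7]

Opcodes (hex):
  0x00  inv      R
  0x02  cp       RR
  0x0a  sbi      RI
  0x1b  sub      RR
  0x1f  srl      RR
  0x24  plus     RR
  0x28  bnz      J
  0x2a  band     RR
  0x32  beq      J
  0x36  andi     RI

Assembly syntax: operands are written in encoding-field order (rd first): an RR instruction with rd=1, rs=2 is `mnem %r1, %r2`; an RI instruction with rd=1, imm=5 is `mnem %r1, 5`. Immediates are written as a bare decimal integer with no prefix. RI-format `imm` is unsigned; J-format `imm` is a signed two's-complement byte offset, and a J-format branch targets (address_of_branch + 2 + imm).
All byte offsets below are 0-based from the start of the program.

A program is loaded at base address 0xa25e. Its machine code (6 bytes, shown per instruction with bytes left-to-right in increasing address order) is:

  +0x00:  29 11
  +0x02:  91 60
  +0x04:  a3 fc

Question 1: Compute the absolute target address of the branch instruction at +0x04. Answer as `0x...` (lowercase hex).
off 0x04: read a3 fc as big → 0xa3fc
  top 6b → 0x28 → bnz [J]
  imm@[9:0]=0x3fc (s10→-4) ⇒ -4
  target = base 0xa25e + off 0x04 + 2 + imm -4 = 0xa260

0xa260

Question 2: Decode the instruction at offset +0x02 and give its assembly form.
@+02  big-endian(91 60) = 0x9160
  op=0x9160>>10=0x24 ⇒ plus (RR)
  rd@[9:7]=0x2 ⇒ %r2
  rs@[6:4]=0x6 ⇒ %r6

plus %r2, %r6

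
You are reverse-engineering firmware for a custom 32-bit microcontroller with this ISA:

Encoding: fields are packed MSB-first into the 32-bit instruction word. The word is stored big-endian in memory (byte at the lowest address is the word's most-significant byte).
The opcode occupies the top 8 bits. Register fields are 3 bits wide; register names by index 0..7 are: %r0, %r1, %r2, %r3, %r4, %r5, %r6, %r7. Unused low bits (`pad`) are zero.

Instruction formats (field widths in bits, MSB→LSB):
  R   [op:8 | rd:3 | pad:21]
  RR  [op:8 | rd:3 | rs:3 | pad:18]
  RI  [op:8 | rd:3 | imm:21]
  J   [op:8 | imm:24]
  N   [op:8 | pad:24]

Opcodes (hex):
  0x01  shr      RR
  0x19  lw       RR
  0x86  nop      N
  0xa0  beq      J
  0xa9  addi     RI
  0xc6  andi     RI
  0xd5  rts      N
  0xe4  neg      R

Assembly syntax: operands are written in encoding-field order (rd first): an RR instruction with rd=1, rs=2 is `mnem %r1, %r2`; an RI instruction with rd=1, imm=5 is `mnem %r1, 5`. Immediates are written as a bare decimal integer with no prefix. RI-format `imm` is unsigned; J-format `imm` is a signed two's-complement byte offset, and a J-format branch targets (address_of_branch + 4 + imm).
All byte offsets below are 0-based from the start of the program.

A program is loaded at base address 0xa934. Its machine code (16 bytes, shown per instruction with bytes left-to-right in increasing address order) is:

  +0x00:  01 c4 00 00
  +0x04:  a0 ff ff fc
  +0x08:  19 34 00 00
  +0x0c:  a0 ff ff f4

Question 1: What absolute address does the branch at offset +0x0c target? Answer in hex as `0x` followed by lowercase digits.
+0x0c: a0 ff ff f4 ⇒ word 0xa0fffff4 (big)
  op=0xa0fffff4>>24=0xa0 ⇒ beq (J)
  imm@[23:0]=0xfffff4 (s24→-12) ⇒ -12
  target = base 0xa934 + off 0x0c + 4 + imm -12 = 0xa938

0xa938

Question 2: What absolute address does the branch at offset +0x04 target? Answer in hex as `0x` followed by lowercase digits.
0xa938

[04] a0 ff ff fc → 0xa0fffffc
  opcode bits[31:24]=0xa0: beq/J
  [23:0] imm=16777212 (s24→-4) = -4
  target = base 0xa934 + off 0x04 + 4 + imm -4 = 0xa938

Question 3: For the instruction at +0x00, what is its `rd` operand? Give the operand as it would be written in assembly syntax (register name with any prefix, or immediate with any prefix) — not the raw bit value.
%r6

off 0x00: read 01 c4 00 00 as big → 0x01c40000
  top 8b → 0x1 → shr [RR]
  rd@[23:21]=0x6 ⇒ %r6
  rs@[20:18]=0x1 ⇒ %r1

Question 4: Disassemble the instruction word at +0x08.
@+08  big-endian(19 34 00 00) = 0x19340000
  op=0x19340000>>24=0x19 ⇒ lw (RR)
  rd: (w>>21)&0x7=0x1 → %r1
  rs: (w>>18)&0x7=0x5 → %r5

lw %r1, %r5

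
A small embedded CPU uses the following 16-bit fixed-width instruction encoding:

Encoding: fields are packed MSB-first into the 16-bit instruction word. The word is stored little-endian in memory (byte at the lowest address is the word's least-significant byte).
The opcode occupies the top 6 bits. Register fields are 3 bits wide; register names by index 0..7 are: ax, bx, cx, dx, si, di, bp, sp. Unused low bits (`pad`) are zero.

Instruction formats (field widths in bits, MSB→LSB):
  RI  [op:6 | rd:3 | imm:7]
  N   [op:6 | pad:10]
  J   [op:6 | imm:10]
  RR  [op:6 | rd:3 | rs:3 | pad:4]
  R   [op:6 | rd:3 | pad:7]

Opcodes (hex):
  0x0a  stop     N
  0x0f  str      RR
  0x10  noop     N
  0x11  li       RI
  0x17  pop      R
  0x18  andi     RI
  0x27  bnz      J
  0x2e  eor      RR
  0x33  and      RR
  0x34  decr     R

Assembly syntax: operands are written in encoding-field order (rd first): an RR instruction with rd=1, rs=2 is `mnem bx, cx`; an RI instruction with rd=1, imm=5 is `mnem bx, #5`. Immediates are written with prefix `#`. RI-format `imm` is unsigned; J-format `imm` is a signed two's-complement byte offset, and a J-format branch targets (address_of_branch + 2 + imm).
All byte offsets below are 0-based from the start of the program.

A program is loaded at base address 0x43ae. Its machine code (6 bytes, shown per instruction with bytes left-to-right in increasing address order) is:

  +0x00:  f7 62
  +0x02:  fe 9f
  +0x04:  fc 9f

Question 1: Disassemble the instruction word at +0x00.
andi di, #119

+0x00: f7 62 ⇒ word 0x62f7 (little)
  opcode bits[15:10]=0x18: andi/RI
  [9:7] rd=5 = di
  [6:0] imm=119 = #119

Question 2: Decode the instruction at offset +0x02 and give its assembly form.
bnz #-2

@+02  little-endian(fe 9f) = 0x9ffe
  top 6b → 0x27 → bnz [J]
  imm@[9:0]=0x3fe (s10→-2) ⇒ #-2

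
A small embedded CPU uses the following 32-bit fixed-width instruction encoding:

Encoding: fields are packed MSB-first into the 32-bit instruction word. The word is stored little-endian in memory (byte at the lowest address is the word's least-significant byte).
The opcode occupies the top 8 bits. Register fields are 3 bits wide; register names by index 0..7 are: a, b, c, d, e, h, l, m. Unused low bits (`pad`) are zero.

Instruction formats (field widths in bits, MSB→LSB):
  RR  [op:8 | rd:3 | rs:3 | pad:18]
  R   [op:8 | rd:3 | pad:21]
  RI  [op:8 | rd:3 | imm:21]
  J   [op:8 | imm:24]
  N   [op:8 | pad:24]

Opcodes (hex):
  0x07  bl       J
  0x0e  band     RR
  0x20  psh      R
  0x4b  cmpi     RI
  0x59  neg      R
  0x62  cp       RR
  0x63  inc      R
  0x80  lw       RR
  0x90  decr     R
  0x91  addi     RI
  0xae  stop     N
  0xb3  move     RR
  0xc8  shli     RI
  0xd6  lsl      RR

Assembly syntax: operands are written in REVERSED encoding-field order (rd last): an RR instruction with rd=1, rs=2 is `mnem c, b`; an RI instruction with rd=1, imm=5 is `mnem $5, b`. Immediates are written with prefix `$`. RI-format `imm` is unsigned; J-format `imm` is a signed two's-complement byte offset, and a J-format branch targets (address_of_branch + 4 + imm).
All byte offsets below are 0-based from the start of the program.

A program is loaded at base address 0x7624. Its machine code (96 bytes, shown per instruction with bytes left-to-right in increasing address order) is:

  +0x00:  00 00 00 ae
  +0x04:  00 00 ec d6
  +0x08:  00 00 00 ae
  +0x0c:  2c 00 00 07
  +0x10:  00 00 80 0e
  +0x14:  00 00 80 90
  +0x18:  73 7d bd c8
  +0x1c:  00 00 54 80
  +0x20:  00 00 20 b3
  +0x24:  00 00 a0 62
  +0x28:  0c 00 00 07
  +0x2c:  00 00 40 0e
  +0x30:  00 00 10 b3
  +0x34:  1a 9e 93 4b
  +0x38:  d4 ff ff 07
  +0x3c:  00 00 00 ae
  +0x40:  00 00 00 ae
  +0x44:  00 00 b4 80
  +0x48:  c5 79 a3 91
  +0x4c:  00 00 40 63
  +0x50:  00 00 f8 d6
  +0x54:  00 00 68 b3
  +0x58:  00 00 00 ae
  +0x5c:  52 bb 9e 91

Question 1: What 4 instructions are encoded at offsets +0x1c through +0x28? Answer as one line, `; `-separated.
[1c] 00 00 54 80 → 0x80540000
  opcode bits[31:24]=0x80: lw/RR
  [23:21] rd=2 = c
  [20:18] rs=5 = h
[20] 00 00 20 b3 → 0xb3200000
  opcode bits[31:24]=0xb3: move/RR
  [23:21] rd=1 = b
  [20:18] rs=0 = a
[24] 00 00 a0 62 → 0x62a00000
  opcode bits[31:24]=0x62: cp/RR
  [23:21] rd=5 = h
  [20:18] rs=0 = a
[28] 0c 00 00 07 → 0x0700000c
  opcode bits[31:24]=0x7: bl/J
  [23:0] imm=12 = $12

lw h, c; move a, b; cp a, h; bl $12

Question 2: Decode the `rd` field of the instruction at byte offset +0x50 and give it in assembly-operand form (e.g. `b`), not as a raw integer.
[50] 00 00 f8 d6 → 0xd6f80000
  top 8b → 0xd6 → lsl [RR]
  [23:21] rd=7 = m
  [20:18] rs=6 = l

m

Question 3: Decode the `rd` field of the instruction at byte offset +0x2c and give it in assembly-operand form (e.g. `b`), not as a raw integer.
off 0x2c: read 00 00 40 0e as little → 0x0e400000
  op=0x0e400000>>24=0xe ⇒ band (RR)
  rd@[23:21]=0x2 ⇒ c
  rs@[20:18]=0x0 ⇒ a

c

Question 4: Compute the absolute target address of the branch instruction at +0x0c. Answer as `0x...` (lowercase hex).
[0c] 2c 00 00 07 → 0x0700002c
  top 8b → 0x7 → bl [J]
  [23:0] imm=44 = $44
  target = base 0x7624 + off 0x0c + 4 + imm 44 = 0x7660

0x7660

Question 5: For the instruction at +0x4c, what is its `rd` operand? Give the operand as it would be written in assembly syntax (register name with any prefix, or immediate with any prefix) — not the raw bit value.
c

@+4c  little-endian(00 00 40 63) = 0x63400000
  op=0x63400000>>24=0x63 ⇒ inc (R)
  [23:21] rd=2 = c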